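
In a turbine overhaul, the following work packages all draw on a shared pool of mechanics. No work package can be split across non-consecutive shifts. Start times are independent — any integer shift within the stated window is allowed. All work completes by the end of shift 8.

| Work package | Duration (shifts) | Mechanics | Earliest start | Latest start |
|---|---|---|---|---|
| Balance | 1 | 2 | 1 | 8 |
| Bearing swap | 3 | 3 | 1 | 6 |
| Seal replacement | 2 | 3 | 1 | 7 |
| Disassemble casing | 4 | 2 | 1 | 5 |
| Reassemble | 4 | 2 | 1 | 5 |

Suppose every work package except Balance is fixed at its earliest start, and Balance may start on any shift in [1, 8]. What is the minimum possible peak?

10

Balance@1: s1:12  s2:10  s3:7  s4:4  s5:0  s6:0  s7:0  s8:0 → peak 12
Balance@2: s1:10  s2:12  s3:7  s4:4  s5:0  s6:0  s7:0  s8:0 → peak 12
Balance@3: s1:10  s2:10  s3:9  s4:4  s5:0  s6:0  s7:0  s8:0 → peak 10
Balance@4: s1:10  s2:10  s3:7  s4:6  s5:0  s6:0  s7:0  s8:0 → peak 10
Balance@5: s1:10  s2:10  s3:7  s4:4  s5:2  s6:0  s7:0  s8:0 → peak 10
Balance@6: s1:10  s2:10  s3:7  s4:4  s5:0  s6:2  s7:0  s8:0 → peak 10
Balance@7: s1:10  s2:10  s3:7  s4:4  s5:0  s6:0  s7:2  s8:0 → peak 10
Balance@8: s1:10  s2:10  s3:7  s4:4  s5:0  s6:0  s7:0  s8:2 → peak 10
Best is Balance@3, peak 10.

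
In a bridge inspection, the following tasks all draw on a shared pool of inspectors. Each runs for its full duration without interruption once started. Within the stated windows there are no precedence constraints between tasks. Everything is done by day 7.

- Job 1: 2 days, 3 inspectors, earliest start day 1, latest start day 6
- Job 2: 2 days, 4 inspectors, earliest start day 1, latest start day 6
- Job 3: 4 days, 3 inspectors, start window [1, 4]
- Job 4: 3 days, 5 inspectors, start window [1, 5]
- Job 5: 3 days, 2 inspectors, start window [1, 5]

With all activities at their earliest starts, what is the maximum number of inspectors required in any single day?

Early-start schedule: Job 1@1, Job 2@1, Job 3@1, Job 4@1, Job 5@1.
Load per day: day 1: 17, day 2: 17, day 3: 10, day 4: 3, day 5: 0, day 6: 0, day 7: 0.
Peak is 17.

17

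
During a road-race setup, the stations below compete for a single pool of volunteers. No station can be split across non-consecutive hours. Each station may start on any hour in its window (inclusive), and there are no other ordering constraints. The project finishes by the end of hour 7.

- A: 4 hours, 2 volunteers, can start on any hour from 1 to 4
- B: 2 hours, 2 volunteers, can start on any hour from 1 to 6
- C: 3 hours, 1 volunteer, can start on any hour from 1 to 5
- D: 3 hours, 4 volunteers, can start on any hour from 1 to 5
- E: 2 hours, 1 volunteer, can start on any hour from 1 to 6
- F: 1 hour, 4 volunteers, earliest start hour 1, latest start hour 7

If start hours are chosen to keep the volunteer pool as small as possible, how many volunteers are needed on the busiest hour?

6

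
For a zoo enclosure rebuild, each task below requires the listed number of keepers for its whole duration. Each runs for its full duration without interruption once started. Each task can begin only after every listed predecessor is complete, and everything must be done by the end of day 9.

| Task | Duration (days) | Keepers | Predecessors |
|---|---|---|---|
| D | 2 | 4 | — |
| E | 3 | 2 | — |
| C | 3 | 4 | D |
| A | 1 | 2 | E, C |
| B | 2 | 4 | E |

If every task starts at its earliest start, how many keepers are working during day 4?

8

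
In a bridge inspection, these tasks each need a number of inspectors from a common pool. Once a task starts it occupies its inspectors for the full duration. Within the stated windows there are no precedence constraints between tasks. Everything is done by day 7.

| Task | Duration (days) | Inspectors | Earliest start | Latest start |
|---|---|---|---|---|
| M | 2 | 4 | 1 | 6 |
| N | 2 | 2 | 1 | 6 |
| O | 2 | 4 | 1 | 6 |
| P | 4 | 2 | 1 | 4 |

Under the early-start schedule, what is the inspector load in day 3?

2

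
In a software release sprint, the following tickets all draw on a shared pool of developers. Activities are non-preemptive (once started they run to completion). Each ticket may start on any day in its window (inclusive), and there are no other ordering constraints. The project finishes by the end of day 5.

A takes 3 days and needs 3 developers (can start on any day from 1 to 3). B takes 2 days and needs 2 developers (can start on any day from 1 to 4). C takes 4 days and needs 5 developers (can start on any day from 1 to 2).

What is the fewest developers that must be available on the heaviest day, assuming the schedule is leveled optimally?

8

Early-start (A@1, B@1, C@1) gives peak 10: d1:10  d2:10  d3:8  d4:5  d5:0.
Shift B→4.
Schedule A@1, B@4, C@1: d1:8  d2:8  d3:8  d4:7  d5:2 — peak 8.
No arrangement of the 24 feasible schedules does better.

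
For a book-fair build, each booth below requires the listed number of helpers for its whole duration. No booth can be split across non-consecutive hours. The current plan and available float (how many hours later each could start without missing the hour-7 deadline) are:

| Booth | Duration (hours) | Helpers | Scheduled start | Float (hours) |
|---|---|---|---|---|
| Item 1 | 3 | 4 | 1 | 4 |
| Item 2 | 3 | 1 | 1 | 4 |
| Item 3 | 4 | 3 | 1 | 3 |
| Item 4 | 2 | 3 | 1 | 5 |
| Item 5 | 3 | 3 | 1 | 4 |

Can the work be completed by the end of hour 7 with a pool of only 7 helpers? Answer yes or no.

yes

Schedule Item 1@1, Item 2@3, Item 3@4, Item 4@1, Item 5@4: h1:7  h2:7  h3:5  h4:7  h5:7  h6:6  h7:3 — peak 7 ≤ 7.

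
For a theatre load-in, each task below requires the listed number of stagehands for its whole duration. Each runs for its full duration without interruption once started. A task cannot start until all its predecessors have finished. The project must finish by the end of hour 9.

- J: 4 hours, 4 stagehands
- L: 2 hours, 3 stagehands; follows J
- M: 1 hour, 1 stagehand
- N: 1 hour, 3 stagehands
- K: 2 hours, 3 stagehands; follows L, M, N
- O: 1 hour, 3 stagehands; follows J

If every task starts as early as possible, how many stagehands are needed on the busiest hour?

8

Early-start schedule: J@1, L@5, M@1, N@1, K@7, O@5.
Load per hour: hour 1: 8, hour 2: 4, hour 3: 4, hour 4: 4, hour 5: 6, hour 6: 3, hour 7: 3, hour 8: 3, hour 9: 0.
Peak is 8.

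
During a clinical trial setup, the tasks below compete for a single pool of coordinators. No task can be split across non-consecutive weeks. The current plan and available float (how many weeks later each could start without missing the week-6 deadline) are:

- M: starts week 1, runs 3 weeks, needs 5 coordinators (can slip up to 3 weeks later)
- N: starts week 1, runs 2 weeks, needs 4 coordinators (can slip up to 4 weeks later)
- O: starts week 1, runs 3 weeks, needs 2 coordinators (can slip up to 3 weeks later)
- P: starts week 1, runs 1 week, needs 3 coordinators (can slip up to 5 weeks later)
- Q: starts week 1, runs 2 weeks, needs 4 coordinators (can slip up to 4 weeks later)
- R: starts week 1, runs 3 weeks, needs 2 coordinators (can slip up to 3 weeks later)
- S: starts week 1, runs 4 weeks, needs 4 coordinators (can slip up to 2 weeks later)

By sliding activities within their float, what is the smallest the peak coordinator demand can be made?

Early-start (M@1, N@1, O@1, P@1, Q@1, R@1, S@1) gives peak 24: w1:24  w2:21  w3:13  w4:4  w5:0  w6:0.
Shift P→4, Q→5, R→4, S→3.
Schedule M@1, N@1, O@1, P@4, Q@5, R@4, S@3: w1:11  w2:11  w3:11  w4:9  w5:10  w6:10 — peak 11.
Total coordinator-weeks = 62 over 6 weeks ⇒ peak ≥ ⌈62/6⌉ = 11, so 11 is optimal.

11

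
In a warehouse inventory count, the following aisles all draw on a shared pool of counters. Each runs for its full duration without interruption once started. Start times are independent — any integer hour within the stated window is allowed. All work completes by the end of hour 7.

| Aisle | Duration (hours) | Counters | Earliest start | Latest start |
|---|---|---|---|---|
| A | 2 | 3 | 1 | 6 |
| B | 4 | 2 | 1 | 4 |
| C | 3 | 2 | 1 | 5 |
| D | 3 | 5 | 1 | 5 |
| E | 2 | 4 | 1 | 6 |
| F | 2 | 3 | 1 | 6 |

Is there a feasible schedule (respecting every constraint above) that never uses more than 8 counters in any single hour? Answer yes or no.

Schedule A@1, B@1, C@1, D@5, E@3, F@5: h1:7  h2:7  h3:8  h4:6  h5:8  h6:8  h7:5 — peak 8 ≤ 8.

yes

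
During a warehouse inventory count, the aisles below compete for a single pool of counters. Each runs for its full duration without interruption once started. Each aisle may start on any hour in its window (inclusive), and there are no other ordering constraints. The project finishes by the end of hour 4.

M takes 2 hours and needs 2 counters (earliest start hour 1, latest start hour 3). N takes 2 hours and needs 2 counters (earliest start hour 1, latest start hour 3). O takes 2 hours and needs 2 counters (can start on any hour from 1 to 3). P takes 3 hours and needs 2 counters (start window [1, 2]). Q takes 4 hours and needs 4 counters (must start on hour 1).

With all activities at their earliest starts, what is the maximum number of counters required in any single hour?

12

Early-start schedule: M@1, N@1, O@1, P@1, Q@1.
Load per hour: hour 1: 12, hour 2: 12, hour 3: 6, hour 4: 4.
Peak is 12.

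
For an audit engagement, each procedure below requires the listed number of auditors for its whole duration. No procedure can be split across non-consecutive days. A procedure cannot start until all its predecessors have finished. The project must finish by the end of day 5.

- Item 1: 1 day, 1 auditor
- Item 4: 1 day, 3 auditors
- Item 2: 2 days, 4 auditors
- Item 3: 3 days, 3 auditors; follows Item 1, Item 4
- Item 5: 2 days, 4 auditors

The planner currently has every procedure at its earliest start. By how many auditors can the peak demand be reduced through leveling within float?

5

Early-start peak: d1:12  d2:11  d3:3  d4:3  d5:0 ⇒ 12.
Leveled (Item 1@1, Item 4@1, Item 2@2, Item 3@2, Item 5@4): d1:4  d2:7  d3:7  d4:7  d5:4 ⇒ 7.
Reduction 12 − 7 = 5.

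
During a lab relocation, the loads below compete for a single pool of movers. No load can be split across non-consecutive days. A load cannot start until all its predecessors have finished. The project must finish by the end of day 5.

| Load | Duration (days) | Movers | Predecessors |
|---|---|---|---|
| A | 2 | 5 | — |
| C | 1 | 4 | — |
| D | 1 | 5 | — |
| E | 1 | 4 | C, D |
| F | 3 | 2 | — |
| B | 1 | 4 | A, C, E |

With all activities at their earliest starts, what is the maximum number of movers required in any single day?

Early-start schedule: A@1, C@1, D@1, E@2, F@1, B@3.
Load per day: day 1: 16, day 2: 11, day 3: 6, day 4: 0, day 5: 0.
Peak is 16.

16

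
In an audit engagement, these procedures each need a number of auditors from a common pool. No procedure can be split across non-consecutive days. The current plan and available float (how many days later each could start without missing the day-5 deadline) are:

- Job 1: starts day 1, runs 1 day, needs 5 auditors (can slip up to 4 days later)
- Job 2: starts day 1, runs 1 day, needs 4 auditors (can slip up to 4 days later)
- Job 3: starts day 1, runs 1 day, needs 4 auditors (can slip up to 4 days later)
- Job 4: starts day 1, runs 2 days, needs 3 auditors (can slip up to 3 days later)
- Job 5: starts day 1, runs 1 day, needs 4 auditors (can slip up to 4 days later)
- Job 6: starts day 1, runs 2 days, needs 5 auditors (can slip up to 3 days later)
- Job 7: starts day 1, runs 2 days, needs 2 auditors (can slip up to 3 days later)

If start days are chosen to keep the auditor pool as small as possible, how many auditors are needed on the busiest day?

8

Early-start (Job 1@1, Job 2@1, Job 3@1, Job 4@1, Job 5@1, Job 6@1, Job 7@1) gives peak 27: d1:27  d2:10  d3:0  d4:0  d5:0.
Shift Job 2→2, Job 3→3, Job 5→3, Job 6→4, Job 7→4.
Schedule Job 1@1, Job 2@2, Job 3@3, Job 4@1, Job 5@3, Job 6@4, Job 7@4: d1:8  d2:7  d3:8  d4:7  d5:7 — peak 8.
Total auditor-days = 37 over 5 days ⇒ peak ≥ ⌈37/5⌉ = 8, so 8 is optimal.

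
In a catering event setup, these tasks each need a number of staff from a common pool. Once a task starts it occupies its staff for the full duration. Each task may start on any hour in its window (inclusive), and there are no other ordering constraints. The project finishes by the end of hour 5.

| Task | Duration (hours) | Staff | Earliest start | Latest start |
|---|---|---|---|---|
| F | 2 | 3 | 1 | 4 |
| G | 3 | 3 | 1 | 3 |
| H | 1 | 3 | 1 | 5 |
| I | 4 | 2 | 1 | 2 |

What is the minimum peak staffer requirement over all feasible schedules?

Early-start (F@1, G@1, H@1, I@1) gives peak 11: h1:11  h2:8  h3:5  h4:2  h5:0.
Shift G→3, I→2.
Schedule F@1, G@3, H@1, I@2: h1:6  h2:5  h3:5  h4:5  h5:5 — peak 6.
Total staffer-hours = 26 over 5 hours ⇒ peak ≥ ⌈26/5⌉ = 6, so 6 is optimal.

6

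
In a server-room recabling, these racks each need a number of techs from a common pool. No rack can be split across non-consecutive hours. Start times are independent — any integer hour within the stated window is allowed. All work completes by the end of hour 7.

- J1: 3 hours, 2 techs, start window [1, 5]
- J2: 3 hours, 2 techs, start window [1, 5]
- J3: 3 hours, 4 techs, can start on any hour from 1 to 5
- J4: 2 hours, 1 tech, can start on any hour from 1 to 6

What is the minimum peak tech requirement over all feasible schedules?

Early-start (J1@1, J2@1, J3@1, J4@1) gives peak 9: h1:9  h2:9  h3:8  h4:0  h5:0  h6:0  h7:0.
Shift J3→4.
Schedule J1@1, J2@1, J3@4, J4@1: h1:5  h2:5  h3:4  h4:4  h5:4  h6:4  h7:0 — peak 5.

5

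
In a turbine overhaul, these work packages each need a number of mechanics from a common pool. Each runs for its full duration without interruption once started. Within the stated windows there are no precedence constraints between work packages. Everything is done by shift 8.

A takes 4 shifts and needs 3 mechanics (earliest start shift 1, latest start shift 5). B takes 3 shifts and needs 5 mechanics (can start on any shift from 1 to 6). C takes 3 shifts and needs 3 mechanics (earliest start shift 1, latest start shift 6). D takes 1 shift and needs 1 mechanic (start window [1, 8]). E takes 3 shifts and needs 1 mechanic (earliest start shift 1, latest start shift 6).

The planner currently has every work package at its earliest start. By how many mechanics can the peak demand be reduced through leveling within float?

Early-start peak: s1:13  s2:12  s3:12  s4:3  s5:0  s6:0  s7:0  s8:0 ⇒ 13.
Leveled (A@1, B@5, C@1, D@4, E@4): s1:6  s2:6  s3:6  s4:5  s5:6  s6:6  s7:5  s8:0 ⇒ 6.
Reduction 13 − 6 = 7.

7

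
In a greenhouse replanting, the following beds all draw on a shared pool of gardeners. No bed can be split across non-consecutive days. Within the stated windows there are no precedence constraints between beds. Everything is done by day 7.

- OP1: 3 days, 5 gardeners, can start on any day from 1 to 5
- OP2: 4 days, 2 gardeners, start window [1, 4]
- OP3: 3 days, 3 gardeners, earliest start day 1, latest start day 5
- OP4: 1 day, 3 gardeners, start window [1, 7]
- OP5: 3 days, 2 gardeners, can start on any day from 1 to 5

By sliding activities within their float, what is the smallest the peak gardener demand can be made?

7

Early-start (OP1@1, OP2@1, OP3@1, OP4@1, OP5@1) gives peak 15: d1:15  d2:12  d3:12  d4:2  d5:0  d6:0  d7:0.
Shift OP3→4, OP4→7, OP5→4.
Schedule OP1@1, OP2@1, OP3@4, OP4@7, OP5@4: d1:7  d2:7  d3:7  d4:7  d5:5  d6:5  d7:3 — peak 7.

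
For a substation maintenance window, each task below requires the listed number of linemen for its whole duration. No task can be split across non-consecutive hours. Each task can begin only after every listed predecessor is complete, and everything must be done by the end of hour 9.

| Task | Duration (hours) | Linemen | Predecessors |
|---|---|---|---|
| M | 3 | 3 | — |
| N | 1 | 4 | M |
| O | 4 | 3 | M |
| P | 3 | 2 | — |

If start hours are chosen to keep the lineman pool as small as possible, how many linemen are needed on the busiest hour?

5

Early-start (M@1, N@4, O@4, P@1) gives peak 7: h1:5  h2:5  h3:5  h4:7  h5:3  h6:3  h7:3  h8:0  h9:0.
Shift O→5.
Schedule M@1, N@4, O@5, P@1: h1:5  h2:5  h3:5  h4:4  h5:3  h6:3  h7:3  h8:3  h9:0 — peak 5.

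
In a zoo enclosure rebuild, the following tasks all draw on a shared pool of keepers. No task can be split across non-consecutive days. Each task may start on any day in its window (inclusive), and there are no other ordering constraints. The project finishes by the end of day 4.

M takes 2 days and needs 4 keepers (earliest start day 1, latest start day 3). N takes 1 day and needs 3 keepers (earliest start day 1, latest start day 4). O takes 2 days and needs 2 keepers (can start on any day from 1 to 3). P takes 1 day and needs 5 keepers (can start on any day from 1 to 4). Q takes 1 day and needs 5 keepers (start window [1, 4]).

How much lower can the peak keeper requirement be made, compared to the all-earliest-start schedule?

Early-start peak: d1:19  d2:6  d3:0  d4:0 ⇒ 19.
Leveled (M@1, N@1, O@2, P@3, Q@4): d1:7  d2:6  d3:7  d4:5 ⇒ 7.
Reduction 19 − 7 = 12.

12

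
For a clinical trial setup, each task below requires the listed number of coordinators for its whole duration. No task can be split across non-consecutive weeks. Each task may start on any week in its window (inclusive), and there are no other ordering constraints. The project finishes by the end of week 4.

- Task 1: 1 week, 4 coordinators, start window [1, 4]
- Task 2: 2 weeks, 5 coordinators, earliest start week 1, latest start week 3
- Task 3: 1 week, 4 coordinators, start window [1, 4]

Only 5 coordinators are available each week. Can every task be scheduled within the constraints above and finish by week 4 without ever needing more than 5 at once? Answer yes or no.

yes

Schedule Task 1@1, Task 2@2, Task 3@4: w1:4  w2:5  w3:5  w4:4 — peak 5 ≤ 5.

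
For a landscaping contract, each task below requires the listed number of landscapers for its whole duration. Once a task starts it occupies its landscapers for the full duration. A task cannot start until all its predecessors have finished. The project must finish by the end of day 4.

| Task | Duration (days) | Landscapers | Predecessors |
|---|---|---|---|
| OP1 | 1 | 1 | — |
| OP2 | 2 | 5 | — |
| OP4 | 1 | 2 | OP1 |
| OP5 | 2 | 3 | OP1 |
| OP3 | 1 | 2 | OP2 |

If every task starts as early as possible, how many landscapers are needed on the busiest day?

Early-start schedule: OP1@1, OP2@1, OP4@2, OP5@2, OP3@3.
Load per day: day 1: 6, day 2: 10, day 3: 5, day 4: 0.
Peak is 10.

10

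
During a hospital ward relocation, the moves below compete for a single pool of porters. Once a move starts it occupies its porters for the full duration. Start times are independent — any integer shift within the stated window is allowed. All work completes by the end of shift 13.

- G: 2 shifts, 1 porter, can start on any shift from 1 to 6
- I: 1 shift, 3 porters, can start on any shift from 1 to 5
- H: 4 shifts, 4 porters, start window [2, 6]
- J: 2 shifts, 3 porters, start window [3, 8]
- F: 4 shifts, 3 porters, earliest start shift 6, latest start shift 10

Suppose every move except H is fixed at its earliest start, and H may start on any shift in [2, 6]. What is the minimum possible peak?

7

H@2: s1:4  s2:5  s3:7  s4:7  s5:4  s6:3  s7:3  s8:3  s9:3  s10:0  s11:0  s12:0  s13:0 → peak 7
H@3: s1:4  s2:1  s3:7  s4:7  s5:4  s6:7  s7:3  s8:3  s9:3  s10:0  s11:0  s12:0  s13:0 → peak 7
H@4: s1:4  s2:1  s3:3  s4:7  s5:4  s6:7  s7:7  s8:3  s9:3  s10:0  s11:0  s12:0  s13:0 → peak 7
H@5: s1:4  s2:1  s3:3  s4:3  s5:4  s6:7  s7:7  s8:7  s9:3  s10:0  s11:0  s12:0  s13:0 → peak 7
H@6: s1:4  s2:1  s3:3  s4:3  s5:0  s6:7  s7:7  s8:7  s9:7  s10:0  s11:0  s12:0  s13:0 → peak 7
Best is H@2, peak 7.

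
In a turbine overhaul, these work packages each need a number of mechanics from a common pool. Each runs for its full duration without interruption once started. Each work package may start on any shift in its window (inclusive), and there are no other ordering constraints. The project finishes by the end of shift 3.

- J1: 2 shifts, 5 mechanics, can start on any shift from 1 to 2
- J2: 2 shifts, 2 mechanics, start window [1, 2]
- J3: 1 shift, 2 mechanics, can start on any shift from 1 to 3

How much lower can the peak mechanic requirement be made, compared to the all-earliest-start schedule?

2

Early-start peak: s1:9  s2:7  s3:0 ⇒ 9.
Leveled (J1@1, J2@1, J3@3): s1:7  s2:7  s3:2 ⇒ 7.
Reduction 9 − 7 = 2.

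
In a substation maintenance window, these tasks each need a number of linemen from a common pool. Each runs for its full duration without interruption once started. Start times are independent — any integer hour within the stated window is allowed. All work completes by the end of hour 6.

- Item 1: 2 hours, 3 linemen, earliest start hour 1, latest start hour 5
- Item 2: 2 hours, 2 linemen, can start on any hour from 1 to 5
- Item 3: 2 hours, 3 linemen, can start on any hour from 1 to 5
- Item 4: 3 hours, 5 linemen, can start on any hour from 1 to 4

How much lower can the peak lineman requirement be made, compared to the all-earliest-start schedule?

6

Early-start peak: h1:13  h2:13  h3:5  h4:0  h5:0  h6:0 ⇒ 13.
Leveled (Item 1@1, Item 2@3, Item 3@1, Item 4@3): h1:6  h2:6  h3:7  h4:7  h5:5  h6:0 ⇒ 7.
Reduction 13 − 7 = 6.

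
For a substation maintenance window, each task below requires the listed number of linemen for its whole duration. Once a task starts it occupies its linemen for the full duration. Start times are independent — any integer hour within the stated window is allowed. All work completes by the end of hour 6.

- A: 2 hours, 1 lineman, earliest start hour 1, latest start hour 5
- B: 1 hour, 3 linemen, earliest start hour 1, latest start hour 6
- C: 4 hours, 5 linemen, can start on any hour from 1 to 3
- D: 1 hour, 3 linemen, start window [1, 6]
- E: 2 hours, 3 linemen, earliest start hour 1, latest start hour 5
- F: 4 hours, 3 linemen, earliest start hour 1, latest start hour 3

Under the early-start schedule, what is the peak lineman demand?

Early-start schedule: A@1, B@1, C@1, D@1, E@1, F@1.
Load per hour: hour 1: 18, hour 2: 12, hour 3: 8, hour 4: 8, hour 5: 0, hour 6: 0.
Peak is 18.

18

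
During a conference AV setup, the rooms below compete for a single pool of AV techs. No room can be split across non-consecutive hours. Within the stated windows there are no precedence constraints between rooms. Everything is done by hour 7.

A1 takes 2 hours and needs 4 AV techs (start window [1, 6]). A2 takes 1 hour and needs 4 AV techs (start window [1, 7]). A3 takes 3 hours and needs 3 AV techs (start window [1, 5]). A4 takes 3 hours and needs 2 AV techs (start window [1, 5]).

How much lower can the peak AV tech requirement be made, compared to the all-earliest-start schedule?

Early-start peak: h1:13  h2:9  h3:5  h4:0  h5:0  h6:0  h7:0 ⇒ 13.
Leveled (A1@1, A2@3, A3@4, A4@4): h1:4  h2:4  h3:4  h4:5  h5:5  h6:5  h7:0 ⇒ 5.
Reduction 13 − 5 = 8.

8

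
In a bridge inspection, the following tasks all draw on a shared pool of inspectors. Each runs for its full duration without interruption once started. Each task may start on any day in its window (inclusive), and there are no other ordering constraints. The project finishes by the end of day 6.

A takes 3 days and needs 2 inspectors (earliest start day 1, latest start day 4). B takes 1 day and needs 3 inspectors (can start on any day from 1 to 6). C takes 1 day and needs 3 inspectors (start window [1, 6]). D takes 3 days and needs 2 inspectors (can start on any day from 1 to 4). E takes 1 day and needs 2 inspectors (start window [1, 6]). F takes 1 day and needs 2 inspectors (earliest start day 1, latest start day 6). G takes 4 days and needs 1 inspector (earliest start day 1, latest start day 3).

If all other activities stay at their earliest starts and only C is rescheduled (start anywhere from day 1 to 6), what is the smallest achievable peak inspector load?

12

C@1: d1:15  d2:5  d3:5  d4:1  d5:0  d6:0 → peak 15
C@2: d1:12  d2:8  d3:5  d4:1  d5:0  d6:0 → peak 12
C@3: d1:12  d2:5  d3:8  d4:1  d5:0  d6:0 → peak 12
C@4: d1:12  d2:5  d3:5  d4:4  d5:0  d6:0 → peak 12
C@5: d1:12  d2:5  d3:5  d4:1  d5:3  d6:0 → peak 12
C@6: d1:12  d2:5  d3:5  d4:1  d5:0  d6:3 → peak 12
Best is C@2, peak 12.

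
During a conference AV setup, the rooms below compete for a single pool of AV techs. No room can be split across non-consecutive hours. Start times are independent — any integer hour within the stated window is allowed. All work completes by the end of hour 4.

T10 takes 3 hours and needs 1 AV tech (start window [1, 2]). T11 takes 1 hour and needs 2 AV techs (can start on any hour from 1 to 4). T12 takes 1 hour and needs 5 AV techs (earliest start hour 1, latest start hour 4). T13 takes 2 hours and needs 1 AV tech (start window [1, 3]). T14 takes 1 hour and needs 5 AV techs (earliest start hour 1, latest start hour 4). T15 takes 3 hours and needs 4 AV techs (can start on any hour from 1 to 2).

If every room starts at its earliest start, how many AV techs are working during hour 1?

At early start, hour 1 has: T10, T11, T12, T13, T14, T15.
Demand: 1 + 2 + 5 + 1 + 5 + 4 = 18.

18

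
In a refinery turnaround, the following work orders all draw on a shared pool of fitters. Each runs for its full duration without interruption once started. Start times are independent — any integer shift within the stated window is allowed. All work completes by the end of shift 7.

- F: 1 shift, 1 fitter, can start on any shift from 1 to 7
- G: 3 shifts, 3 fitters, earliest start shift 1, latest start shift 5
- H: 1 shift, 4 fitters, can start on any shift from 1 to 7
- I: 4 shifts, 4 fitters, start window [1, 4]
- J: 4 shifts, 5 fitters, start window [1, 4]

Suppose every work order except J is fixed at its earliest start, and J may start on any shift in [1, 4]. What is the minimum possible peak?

J@1: s1:17  s2:12  s3:12  s4:9  s5:0  s6:0  s7:0 → peak 17
J@2: s1:12  s2:12  s3:12  s4:9  s5:5  s6:0  s7:0 → peak 12
J@3: s1:12  s2:7  s3:12  s4:9  s5:5  s6:5  s7:0 → peak 12
J@4: s1:12  s2:7  s3:7  s4:9  s5:5  s6:5  s7:5 → peak 12
Best is J@2, peak 12.

12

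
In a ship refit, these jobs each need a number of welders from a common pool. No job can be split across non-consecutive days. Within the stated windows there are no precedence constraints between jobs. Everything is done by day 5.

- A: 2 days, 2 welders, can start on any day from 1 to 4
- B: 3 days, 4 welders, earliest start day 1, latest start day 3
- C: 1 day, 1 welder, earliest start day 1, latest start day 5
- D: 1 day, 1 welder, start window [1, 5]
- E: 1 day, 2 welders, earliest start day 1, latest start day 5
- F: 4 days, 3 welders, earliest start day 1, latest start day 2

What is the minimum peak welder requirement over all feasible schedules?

7

Early-start (A@1, B@1, C@1, D@1, E@1, F@1) gives peak 13: d1:13  d2:9  d3:7  d4:3  d5:0.
Shift B→3, F→2.
Schedule A@1, B@3, C@1, D@1, E@1, F@2: d1:6  d2:5  d3:7  d4:7  d5:7 — peak 7.
Total welder-days = 32 over 5 days ⇒ peak ≥ ⌈32/5⌉ = 7, so 7 is optimal.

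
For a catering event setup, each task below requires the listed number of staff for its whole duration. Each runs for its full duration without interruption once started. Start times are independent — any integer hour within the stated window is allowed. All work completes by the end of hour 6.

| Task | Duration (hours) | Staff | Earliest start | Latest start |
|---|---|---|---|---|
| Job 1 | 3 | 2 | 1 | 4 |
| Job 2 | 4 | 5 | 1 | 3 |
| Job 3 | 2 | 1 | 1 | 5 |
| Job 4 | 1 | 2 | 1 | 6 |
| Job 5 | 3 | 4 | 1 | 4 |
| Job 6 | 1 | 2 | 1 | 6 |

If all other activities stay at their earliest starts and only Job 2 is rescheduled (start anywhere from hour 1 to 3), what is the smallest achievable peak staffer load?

Job 2@1: h1:16  h2:12  h3:11  h4:5  h5:0  h6:0 → peak 16
Job 2@2: h1:11  h2:12  h3:11  h4:5  h5:5  h6:0 → peak 12
Job 2@3: h1:11  h2:7  h3:11  h4:5  h5:5  h6:5 → peak 11
Best is Job 2@3, peak 11.

11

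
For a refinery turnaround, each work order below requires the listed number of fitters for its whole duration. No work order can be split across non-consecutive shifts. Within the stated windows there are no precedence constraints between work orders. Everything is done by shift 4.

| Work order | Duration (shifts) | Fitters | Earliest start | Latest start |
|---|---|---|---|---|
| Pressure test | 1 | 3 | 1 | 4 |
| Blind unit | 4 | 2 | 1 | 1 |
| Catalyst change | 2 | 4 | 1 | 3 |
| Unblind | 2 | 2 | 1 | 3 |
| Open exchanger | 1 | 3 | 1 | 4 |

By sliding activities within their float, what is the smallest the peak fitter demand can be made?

7

Early-start (Pressure test@1, Blind unit@1, Catalyst change@1, Unblind@1, Open exchanger@1) gives peak 14: s1:14  s2:8  s3:2  s4:2.
Shift Catalyst change→3, Open exchanger→2.
Schedule Pressure test@1, Blind unit@1, Catalyst change@3, Unblind@1, Open exchanger@2: s1:7  s2:7  s3:6  s4:6 — peak 7.
Total fitter-shifts = 26 over 4 shifts ⇒ peak ≥ ⌈26/4⌉ = 7, so 7 is optimal.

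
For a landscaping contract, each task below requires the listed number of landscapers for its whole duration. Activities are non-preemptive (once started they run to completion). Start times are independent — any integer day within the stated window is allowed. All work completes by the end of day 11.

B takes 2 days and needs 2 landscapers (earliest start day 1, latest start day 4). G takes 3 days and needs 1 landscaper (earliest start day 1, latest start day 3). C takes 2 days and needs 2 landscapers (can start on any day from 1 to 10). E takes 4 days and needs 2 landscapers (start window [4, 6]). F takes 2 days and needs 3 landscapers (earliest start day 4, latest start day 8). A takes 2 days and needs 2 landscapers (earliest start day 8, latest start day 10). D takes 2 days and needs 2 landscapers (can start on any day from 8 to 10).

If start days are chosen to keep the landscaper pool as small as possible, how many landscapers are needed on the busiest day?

4

Early-start (B@1, G@1, C@1, E@4, F@4, A@8, D@8) gives peak 5: d1:5  d2:5  d3:1  d4:5  d5:5  d6:2  d7:2  d8:4  d9:4  d10:0  d11:0.
Shift C→3, F→8, A→10, D→10.
Schedule B@1, G@1, C@3, E@4, F@8, A@10, D@10: d1:3  d2:3  d3:3  d4:4  d5:2  d6:2  d7:2  d8:3  d9:3  d10:4  d11:4 — peak 4.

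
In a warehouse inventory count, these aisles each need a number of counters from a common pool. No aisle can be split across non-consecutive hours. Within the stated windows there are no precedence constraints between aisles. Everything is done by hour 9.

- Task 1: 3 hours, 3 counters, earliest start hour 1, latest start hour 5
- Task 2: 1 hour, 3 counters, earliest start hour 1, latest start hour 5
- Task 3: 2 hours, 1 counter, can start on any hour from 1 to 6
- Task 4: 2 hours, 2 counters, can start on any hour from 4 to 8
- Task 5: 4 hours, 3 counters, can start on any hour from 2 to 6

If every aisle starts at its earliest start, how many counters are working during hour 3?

6

At early start, hour 3 has: Task 1, Task 5.
Demand: 3 + 3 = 6.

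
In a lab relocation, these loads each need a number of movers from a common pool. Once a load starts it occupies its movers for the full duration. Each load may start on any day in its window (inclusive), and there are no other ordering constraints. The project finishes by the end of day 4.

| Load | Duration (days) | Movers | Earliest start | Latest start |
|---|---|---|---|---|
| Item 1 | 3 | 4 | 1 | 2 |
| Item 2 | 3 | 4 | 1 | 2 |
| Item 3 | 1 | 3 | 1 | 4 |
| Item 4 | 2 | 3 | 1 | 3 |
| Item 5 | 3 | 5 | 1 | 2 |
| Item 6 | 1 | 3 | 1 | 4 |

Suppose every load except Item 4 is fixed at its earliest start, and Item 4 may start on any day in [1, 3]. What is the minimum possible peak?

19

Item 4@1: d1:22  d2:16  d3:13  d4:0 → peak 22
Item 4@2: d1:19  d2:16  d3:16  d4:0 → peak 19
Item 4@3: d1:19  d2:13  d3:16  d4:3 → peak 19
Best is Item 4@2, peak 19.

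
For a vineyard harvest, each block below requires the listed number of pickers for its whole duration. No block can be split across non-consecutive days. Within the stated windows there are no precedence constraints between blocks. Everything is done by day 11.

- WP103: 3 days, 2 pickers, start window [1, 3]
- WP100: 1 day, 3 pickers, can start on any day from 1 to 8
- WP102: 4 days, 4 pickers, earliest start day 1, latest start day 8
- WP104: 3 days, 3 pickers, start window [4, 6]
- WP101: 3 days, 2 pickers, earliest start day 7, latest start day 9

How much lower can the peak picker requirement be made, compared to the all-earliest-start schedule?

3

Early-start peak: d1:9  d2:6  d3:6  d4:7  d5:3  d6:3  d7:2  d8:2  d9:2  d10:0  d11:0 ⇒ 9.
Leveled (WP103@1, WP100@1, WP102@2, WP104@6, WP101@7): d1:5  d2:6  d3:6  d4:4  d5:4  d6:3  d7:5  d8:5  d9:2  d10:0  d11:0 ⇒ 6.
Reduction 9 − 6 = 3.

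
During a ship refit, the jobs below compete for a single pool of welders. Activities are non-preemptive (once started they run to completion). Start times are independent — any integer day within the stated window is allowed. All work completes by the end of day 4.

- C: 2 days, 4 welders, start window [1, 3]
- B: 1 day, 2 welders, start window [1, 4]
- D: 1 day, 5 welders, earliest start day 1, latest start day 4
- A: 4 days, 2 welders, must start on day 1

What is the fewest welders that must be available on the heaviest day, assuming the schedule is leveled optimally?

7

Early-start (C@1, B@1, D@1, A@1) gives peak 13: d1:13  d2:6  d3:2  d4:2.
Shift B→3, D→4.
Schedule C@1, B@3, D@4, A@1: d1:6  d2:6  d3:4  d4:7 — peak 7.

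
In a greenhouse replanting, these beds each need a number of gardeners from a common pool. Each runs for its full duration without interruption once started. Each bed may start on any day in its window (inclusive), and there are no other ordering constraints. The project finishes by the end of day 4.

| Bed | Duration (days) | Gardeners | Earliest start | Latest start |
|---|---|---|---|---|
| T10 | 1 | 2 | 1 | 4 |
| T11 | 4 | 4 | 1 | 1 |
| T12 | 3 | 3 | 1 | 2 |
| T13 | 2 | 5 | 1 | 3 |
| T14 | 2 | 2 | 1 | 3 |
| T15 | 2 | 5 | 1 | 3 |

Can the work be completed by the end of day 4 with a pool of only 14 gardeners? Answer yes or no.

yes

Schedule T10@1, T11@1, T12@1, T13@1, T14@2, T15@3: d1:14  d2:14  d3:14  d4:9 — peak 14 ≤ 14.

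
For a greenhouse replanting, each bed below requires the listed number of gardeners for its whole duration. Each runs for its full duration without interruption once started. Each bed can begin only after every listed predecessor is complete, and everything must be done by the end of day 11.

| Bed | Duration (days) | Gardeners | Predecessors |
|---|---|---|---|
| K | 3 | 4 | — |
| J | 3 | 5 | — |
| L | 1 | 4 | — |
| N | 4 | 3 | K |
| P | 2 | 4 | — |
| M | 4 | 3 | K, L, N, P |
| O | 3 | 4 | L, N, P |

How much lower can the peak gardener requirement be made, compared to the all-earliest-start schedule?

9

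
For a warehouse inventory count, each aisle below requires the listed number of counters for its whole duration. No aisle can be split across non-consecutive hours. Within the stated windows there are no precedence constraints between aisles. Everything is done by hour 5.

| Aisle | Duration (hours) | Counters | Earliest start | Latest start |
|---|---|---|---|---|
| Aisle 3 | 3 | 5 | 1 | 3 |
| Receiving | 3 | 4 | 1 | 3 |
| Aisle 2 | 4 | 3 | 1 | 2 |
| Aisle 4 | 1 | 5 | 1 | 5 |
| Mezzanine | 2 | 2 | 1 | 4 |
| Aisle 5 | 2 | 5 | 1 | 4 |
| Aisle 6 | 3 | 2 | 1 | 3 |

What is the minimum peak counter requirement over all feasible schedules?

14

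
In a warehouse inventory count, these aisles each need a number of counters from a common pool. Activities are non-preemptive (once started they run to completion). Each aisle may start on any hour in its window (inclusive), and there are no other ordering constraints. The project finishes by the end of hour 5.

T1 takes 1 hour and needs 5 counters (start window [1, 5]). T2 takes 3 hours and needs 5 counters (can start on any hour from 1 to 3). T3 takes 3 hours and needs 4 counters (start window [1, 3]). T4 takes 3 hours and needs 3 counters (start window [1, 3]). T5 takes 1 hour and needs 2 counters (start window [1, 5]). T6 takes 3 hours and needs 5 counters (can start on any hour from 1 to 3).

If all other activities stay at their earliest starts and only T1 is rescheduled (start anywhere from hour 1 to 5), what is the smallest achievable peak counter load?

T1@1: h1:24  h2:17  h3:17  h4:0  h5:0 → peak 24
T1@2: h1:19  h2:22  h3:17  h4:0  h5:0 → peak 22
T1@3: h1:19  h2:17  h3:22  h4:0  h5:0 → peak 22
T1@4: h1:19  h2:17  h3:17  h4:5  h5:0 → peak 19
T1@5: h1:19  h2:17  h3:17  h4:0  h5:5 → peak 19
Best is T1@4, peak 19.

19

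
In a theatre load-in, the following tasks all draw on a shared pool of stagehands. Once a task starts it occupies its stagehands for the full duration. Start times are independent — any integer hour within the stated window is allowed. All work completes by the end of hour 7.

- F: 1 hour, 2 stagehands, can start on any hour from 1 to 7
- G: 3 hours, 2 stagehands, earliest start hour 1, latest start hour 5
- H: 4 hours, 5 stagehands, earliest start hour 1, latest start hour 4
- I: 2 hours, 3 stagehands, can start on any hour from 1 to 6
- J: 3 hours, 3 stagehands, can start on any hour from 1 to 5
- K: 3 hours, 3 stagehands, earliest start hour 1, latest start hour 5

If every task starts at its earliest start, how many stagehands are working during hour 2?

At early start, hour 2 has: G, H, I, J, K.
Demand: 2 + 5 + 3 + 3 + 3 = 16.

16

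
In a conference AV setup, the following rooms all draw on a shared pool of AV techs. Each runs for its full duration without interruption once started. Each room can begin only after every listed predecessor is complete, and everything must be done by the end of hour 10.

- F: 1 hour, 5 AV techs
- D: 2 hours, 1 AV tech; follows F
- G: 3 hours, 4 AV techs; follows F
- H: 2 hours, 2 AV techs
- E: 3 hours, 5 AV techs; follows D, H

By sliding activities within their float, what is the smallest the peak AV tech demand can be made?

Early-start (F@1, D@2, G@2, H@1, E@4) gives peak 9: h1:7  h2:7  h3:5  h4:9  h5:5  h6:5  h7:0  h8:0  h9:0  h10:0.
Shift H→5, E→7.
Schedule F@1, D@2, G@2, H@5, E@7: h1:5  h2:5  h3:5  h4:4  h5:2  h6:2  h7:5  h8:5  h9:5  h10:0 — peak 5.

5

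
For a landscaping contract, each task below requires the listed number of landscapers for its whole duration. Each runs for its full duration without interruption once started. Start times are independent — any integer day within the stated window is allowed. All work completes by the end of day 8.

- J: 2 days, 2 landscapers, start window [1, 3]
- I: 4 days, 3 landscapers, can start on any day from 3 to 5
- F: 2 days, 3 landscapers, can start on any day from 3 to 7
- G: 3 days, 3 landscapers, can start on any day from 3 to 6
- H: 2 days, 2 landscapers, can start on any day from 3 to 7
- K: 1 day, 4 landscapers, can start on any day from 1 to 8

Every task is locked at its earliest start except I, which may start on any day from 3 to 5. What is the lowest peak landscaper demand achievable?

8

I@3: d1:6  d2:2  d3:11  d4:11  d5:6  d6:3  d7:0  d8:0 → peak 11
I@4: d1:6  d2:2  d3:8  d4:11  d5:6  d6:3  d7:3  d8:0 → peak 11
I@5: d1:6  d2:2  d3:8  d4:8  d5:6  d6:3  d7:3  d8:3 → peak 8
Best is I@5, peak 8.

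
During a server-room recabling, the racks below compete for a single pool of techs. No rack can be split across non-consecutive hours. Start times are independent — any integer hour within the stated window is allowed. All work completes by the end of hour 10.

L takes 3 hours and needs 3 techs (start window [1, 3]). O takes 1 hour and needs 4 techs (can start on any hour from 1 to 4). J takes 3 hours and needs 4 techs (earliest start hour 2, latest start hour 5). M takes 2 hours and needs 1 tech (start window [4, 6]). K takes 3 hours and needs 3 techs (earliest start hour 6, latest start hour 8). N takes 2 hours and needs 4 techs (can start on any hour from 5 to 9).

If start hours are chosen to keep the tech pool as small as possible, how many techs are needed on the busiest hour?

7

Schedule L@1, O@1, J@2, M@4, K@6, N@5: h1:7  h2:7  h3:7  h4:5  h5:5  h6:7  h7:3  h8:3  h9:0  h10:0 — peak 7.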